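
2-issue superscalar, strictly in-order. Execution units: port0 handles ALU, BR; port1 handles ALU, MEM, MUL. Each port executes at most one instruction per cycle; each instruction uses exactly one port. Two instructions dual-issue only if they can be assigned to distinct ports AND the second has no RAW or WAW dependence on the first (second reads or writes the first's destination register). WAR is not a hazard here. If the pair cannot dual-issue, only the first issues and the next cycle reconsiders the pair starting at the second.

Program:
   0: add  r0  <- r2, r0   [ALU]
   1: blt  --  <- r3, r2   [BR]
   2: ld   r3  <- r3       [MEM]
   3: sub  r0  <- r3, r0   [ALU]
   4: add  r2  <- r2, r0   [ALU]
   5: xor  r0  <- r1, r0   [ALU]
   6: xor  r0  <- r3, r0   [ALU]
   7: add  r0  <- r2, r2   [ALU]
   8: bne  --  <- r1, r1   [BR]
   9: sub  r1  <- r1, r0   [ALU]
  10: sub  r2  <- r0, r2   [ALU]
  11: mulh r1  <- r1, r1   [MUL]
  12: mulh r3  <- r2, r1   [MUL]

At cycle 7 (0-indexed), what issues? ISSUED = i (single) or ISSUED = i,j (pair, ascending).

  cy0 -> i0&i1 (add.ALU/blt.BR) pair
  cy1 -> i2 (ld.MEM) RAW r3
  cy2 -> i3 (sub.ALU) RAW r0
  cy3 -> i4&i5 (add.ALU/xor.ALU) pair
  cy4 -> i6 (xor.ALU) WAW r0
  cy5 -> i7&i8 (add.ALU/bne.BR) pair
  cy6 -> i9&i10 (sub.ALU/sub.ALU) pair
  cy7 -> i11 (mulh.MUL) no-port MUL/MUL
  cy8 -> i12 (mulh.MUL) tail

ISSUED = 11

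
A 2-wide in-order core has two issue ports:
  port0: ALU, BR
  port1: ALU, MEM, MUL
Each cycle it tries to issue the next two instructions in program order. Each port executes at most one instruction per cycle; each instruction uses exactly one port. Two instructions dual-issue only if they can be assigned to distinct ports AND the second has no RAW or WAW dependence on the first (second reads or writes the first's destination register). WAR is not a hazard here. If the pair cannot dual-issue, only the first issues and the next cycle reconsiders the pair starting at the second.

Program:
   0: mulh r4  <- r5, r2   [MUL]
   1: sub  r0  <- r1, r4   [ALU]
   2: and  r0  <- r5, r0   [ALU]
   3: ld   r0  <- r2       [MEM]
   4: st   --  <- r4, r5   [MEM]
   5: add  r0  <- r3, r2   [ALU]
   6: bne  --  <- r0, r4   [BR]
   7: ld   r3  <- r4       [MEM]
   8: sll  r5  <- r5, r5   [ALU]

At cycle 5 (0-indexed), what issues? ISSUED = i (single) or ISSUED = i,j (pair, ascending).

0. mulh.MUL @i0  | RAW r4
1. sub.ALU @i1  | RAW+WAW r0
2. and.ALU @i2  | WAW r0
3. ld.MEM @i3  | no-port MEM/MEM
4. st.MEM;add.ALU @i4,i5  | 2-wide
5. bne.BR;ld.MEM @i6,i7  | 2-wide
6. sll.ALU @i8  | tail

ISSUED = 6,7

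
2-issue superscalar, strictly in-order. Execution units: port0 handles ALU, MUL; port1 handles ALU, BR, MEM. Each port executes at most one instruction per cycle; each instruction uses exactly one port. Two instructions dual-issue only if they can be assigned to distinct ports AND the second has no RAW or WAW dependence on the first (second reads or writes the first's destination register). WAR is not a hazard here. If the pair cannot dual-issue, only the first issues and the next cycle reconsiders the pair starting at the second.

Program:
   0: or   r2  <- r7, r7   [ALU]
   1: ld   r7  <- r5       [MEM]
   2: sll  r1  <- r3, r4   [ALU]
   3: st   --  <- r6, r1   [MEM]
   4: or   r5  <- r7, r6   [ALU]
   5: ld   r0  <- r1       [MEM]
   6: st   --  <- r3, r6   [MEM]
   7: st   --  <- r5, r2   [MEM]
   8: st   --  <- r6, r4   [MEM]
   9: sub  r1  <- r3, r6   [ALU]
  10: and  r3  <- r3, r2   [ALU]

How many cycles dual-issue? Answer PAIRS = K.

PAIRS = 3

t=0 i0+i1:or.ALU;ld.MEM ; pair
t=1 i2:sll.ALU ; RAW r1
t=2 i3+i4:st.MEM;or.ALU ; pair
t=3 i5:ld.MEM ; no-port MEM/MEM
t=4 i6:st.MEM ; no-port MEM/MEM
t=5 i7:st.MEM ; no-port MEM/MEM
t=6 i8+i9:st.MEM;sub.ALU ; pair
t=7 i10:and.ALU ; tail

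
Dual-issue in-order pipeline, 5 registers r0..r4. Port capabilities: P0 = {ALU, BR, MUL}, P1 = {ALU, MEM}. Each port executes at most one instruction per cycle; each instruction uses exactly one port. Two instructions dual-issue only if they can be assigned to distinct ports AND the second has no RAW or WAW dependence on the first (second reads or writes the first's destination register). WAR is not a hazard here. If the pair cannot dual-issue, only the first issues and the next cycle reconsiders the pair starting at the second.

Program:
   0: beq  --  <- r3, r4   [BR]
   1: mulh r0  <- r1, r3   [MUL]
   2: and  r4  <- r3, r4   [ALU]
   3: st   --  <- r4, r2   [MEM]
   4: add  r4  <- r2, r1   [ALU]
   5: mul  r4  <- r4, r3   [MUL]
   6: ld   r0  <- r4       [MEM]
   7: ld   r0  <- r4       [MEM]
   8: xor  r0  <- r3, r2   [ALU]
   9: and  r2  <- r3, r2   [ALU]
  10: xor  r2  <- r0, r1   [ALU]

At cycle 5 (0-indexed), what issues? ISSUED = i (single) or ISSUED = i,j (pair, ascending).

#0 head=0: beq.BR i0 no-port BR/MUL
#1 head=1: mulh.MUL;and.ALU i1,i2 pair
#2 head=3: st.MEM;add.ALU i3,i4 pair
#3 head=5: mul.MUL i5 RAW r4
#4 head=6: ld.MEM i6 no-port MEM/MEM
#5 head=7: ld.MEM i7 WAW r0
#6 head=8: xor.ALU;and.ALU i8,i9 pair
#7 head=10: xor.ALU i10 tail

ISSUED = 7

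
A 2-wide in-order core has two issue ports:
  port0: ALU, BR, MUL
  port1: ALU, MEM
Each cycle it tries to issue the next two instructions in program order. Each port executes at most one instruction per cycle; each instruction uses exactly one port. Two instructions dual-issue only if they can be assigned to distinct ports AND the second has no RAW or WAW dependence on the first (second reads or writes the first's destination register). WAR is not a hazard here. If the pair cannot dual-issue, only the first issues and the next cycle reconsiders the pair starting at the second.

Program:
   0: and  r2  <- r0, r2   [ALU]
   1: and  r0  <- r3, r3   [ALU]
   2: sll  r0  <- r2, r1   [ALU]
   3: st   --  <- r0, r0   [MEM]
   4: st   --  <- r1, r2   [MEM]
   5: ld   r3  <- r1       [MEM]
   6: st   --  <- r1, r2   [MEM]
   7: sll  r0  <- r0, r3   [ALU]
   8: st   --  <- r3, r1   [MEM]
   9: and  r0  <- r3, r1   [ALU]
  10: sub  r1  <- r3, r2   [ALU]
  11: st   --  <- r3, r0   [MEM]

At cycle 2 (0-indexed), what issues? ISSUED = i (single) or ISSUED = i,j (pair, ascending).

[0] i0+i1  and.ALU and.ALU  -- pair
[1] i2  sll.ALU  -- RAW r0
[2] i3  st.MEM  -- no-port MEM/MEM
[3] i4  st.MEM  -- no-port MEM/MEM
[4] i5  ld.MEM  -- no-port MEM/MEM
[5] i6+i7  st.MEM sll.ALU  -- pair
[6] i8+i9  st.MEM and.ALU  -- pair
[7] i10+i11  sub.ALU st.MEM  -- pair

ISSUED = 3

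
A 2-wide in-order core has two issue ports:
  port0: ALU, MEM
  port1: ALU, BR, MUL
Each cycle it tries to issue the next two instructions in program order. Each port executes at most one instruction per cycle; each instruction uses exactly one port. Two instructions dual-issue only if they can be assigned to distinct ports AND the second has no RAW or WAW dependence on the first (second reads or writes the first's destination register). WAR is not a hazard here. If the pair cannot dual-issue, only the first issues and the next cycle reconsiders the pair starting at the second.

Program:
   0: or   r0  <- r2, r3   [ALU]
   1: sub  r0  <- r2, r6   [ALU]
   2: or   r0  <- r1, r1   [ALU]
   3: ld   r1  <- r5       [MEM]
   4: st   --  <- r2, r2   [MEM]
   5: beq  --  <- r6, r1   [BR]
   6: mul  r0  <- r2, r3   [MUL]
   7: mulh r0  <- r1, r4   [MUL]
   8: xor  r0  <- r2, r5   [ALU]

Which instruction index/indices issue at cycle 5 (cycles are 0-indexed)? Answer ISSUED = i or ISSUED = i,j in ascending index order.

ISSUED = 7

[0] i0  or  -- WAW r0
[1] i1  sub  -- WAW r0
[2] i2,i3  or/ld  -- 2-wide
[3] i4,i5  st/beq  -- 2-wide
[4] i6  mul  -- no-port MUL/MUL
[5] i7  mulh  -- WAW r0
[6] i8  xor  -- tail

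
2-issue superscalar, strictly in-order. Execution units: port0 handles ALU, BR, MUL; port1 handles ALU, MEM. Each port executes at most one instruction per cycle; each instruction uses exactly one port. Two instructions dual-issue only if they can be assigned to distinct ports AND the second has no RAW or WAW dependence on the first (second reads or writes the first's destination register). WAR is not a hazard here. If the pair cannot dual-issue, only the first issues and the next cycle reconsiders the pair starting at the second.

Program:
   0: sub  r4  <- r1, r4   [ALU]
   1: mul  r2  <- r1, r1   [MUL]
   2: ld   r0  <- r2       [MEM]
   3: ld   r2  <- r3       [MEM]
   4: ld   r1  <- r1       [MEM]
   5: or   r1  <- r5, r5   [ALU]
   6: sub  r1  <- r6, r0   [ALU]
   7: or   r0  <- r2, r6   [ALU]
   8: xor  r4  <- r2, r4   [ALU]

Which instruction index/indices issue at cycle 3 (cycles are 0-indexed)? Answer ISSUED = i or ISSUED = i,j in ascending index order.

#0 head=0: sub mul i0,i1 dual
#1 head=2: ld i2 no-port MEM/MEM
#2 head=3: ld i3 no-port MEM/MEM
#3 head=4: ld i4 WAW r1
#4 head=5: or i5 WAW r1
#5 head=6: sub or i6,i7 dual
#6 head=8: xor i8 tail

ISSUED = 4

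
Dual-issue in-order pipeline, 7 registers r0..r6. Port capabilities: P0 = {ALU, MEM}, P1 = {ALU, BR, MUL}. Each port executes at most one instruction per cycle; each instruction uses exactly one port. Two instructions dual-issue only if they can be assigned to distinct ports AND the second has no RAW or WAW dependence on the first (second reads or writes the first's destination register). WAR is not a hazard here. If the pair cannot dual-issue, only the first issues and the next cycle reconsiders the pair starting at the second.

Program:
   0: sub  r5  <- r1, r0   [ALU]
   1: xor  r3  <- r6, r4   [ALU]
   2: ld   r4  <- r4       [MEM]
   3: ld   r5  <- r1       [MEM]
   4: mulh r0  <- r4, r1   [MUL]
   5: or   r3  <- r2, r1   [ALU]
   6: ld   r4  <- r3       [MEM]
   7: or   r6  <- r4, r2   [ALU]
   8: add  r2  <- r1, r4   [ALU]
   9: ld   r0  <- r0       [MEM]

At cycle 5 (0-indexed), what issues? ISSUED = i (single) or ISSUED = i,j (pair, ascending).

0. sub.ALU/xor.ALU @i0&i1  | dual
1. ld.MEM @i2  | no-port MEM/MEM
2. ld.MEM/mulh.MUL @i3&i4  | dual
3. or.ALU @i5  | RAW r3
4. ld.MEM @i6  | RAW r4
5. or.ALU/add.ALU @i7&i8  | dual
6. ld.MEM @i9  | tail

ISSUED = 7,8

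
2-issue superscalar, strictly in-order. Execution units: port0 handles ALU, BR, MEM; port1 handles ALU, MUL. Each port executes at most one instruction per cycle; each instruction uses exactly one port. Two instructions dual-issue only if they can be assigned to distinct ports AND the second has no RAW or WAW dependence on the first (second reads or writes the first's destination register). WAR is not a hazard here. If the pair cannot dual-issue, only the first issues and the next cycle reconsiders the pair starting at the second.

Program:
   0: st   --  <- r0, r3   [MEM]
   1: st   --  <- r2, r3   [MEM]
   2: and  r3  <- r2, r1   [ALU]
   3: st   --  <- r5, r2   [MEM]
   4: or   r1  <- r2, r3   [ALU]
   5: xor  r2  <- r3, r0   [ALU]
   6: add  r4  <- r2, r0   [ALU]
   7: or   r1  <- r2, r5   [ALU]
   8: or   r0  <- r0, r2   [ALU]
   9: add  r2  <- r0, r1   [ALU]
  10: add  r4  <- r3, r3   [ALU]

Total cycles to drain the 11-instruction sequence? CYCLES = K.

#0 head=0: st i0 no-port MEM/MEM
#1 head=1: st/and i1&i2 dual
#2 head=3: st/or i3&i4 dual
#3 head=5: xor i5 RAW r2
#4 head=6: add/or i6&i7 dual
#5 head=8: or i8 RAW r0
#6 head=9: add/add i9&i10 dual

CYCLES = 7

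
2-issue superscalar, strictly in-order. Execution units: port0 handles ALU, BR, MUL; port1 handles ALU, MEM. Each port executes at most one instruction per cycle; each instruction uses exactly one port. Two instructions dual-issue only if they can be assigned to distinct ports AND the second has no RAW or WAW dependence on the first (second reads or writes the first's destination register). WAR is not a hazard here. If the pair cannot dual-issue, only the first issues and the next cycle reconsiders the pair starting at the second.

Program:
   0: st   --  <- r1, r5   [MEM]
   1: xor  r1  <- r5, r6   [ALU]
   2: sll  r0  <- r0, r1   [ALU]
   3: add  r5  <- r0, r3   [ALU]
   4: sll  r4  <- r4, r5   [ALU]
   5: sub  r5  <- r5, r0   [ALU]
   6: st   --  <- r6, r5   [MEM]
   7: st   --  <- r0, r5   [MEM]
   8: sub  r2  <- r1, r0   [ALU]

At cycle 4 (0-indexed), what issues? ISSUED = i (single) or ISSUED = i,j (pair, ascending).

t=0 i0,i1:st.MEM/xor.ALU ; dual
t=1 i2:sll.ALU ; RAW r0
t=2 i3:add.ALU ; RAW r5
t=3 i4,i5:sll.ALU/sub.ALU ; dual
t=4 i6:st.MEM ; no-port MEM/MEM
t=5 i7,i8:st.MEM/sub.ALU ; dual

ISSUED = 6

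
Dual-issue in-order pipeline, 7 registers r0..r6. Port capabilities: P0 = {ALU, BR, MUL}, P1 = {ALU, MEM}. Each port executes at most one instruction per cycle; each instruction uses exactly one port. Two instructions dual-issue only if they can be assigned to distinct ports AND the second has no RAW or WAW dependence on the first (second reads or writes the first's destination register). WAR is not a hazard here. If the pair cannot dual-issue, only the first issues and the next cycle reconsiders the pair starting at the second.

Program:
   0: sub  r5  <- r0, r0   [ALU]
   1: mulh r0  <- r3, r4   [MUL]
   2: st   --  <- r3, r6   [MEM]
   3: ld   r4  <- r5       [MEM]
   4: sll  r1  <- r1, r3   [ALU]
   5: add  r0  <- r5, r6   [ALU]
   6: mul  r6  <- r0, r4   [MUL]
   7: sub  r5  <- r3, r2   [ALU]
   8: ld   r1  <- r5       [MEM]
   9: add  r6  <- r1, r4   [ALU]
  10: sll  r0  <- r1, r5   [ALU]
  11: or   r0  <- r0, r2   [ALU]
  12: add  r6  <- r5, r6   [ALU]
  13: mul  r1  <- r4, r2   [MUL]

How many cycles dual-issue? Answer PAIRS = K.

t=0 i0/i1:sub.ALU mulh.MUL ; pair
t=1 i2:st.MEM ; no-port MEM/MEM
t=2 i3/i4:ld.MEM sll.ALU ; pair
t=3 i5:add.ALU ; RAW r0
t=4 i6/i7:mul.MUL sub.ALU ; pair
t=5 i8:ld.MEM ; RAW r1
t=6 i9/i10:add.ALU sll.ALU ; pair
t=7 i11/i12:or.ALU add.ALU ; pair
t=8 i13:mul.MUL ; tail

PAIRS = 5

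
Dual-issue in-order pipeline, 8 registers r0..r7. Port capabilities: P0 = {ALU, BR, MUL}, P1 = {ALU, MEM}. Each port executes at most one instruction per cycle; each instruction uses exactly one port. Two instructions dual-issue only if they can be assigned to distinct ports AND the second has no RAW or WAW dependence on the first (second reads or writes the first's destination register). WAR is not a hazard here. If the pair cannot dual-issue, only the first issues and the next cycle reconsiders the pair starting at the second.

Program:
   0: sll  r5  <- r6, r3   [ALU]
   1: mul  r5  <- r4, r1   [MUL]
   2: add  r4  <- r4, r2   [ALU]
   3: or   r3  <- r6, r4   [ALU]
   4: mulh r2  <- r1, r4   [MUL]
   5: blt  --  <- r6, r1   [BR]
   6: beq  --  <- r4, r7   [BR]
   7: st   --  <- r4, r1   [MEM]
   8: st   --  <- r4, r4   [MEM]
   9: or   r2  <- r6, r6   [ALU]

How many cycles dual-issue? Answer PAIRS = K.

#0 head=0: sll.ALU i0 WAW r5
#1 head=1: mul.MUL add.ALU i1+i2 dual
#2 head=3: or.ALU mulh.MUL i3+i4 dual
#3 head=5: blt.BR i5 no-port BR/BR
#4 head=6: beq.BR st.MEM i6+i7 dual
#5 head=8: st.MEM or.ALU i8+i9 dual

PAIRS = 4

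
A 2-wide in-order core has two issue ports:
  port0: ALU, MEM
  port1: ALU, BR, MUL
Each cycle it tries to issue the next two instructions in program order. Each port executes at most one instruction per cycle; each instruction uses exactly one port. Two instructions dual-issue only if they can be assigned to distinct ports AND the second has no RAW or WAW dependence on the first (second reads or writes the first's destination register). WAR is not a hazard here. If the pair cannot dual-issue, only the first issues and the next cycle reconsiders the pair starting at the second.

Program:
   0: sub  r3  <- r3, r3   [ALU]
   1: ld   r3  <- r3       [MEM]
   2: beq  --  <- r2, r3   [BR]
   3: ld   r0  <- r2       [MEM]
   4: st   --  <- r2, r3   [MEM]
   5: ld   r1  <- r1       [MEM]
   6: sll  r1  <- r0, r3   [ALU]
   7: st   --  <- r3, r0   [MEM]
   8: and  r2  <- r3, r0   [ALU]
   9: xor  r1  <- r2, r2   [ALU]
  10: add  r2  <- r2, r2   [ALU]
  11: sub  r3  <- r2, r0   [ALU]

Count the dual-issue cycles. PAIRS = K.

PAIRS = 3

[0] i0  sub  -- RAW+WAW r3
[1] i1  ld  -- RAW r3
[2] i2/i3  beq;ld  -- dual
[3] i4  st  -- no-port MEM/MEM
[4] i5  ld  -- WAW r1
[5] i6/i7  sll;st  -- dual
[6] i8  and  -- RAW r2
[7] i9/i10  xor;add  -- dual
[8] i11  sub  -- tail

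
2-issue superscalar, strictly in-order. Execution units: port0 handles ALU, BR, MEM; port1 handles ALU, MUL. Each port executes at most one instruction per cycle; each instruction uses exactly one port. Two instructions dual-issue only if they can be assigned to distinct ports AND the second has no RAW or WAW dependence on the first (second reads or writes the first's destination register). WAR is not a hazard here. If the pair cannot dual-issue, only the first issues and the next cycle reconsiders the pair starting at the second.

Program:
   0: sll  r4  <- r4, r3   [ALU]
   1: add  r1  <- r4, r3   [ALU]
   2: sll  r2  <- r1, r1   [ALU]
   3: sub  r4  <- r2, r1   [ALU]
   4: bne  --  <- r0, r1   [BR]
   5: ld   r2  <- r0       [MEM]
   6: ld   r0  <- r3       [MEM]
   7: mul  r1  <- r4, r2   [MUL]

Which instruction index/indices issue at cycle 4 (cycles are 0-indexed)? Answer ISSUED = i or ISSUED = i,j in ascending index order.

c0: i0 sll  RAW r4
c1: i1 add  RAW r1
c2: i2 sll  RAW r2
c3: i3,i4 sub bne  pair
c4: i5 ld  no-port MEM/MEM
c5: i6,i7 ld mul  pair

ISSUED = 5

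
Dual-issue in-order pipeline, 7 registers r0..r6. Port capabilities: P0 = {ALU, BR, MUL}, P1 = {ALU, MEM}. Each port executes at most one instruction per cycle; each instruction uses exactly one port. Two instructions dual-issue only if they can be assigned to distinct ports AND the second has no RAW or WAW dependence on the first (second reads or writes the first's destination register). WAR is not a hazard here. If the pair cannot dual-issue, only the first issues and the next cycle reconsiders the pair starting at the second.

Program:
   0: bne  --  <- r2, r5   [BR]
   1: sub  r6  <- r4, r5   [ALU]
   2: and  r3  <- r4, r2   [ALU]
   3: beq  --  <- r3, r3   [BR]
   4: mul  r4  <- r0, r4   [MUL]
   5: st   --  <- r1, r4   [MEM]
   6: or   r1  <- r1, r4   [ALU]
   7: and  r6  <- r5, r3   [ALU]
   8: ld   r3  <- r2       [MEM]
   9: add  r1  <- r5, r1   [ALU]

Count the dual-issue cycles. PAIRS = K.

  cy0 -> i0+i1 (bne;sub) 2-wide
  cy1 -> i2 (and) RAW r3
  cy2 -> i3 (beq) no-port BR/MUL
  cy3 -> i4 (mul) RAW r4
  cy4 -> i5+i6 (st;or) 2-wide
  cy5 -> i7+i8 (and;ld) 2-wide
  cy6 -> i9 (add) tail

PAIRS = 3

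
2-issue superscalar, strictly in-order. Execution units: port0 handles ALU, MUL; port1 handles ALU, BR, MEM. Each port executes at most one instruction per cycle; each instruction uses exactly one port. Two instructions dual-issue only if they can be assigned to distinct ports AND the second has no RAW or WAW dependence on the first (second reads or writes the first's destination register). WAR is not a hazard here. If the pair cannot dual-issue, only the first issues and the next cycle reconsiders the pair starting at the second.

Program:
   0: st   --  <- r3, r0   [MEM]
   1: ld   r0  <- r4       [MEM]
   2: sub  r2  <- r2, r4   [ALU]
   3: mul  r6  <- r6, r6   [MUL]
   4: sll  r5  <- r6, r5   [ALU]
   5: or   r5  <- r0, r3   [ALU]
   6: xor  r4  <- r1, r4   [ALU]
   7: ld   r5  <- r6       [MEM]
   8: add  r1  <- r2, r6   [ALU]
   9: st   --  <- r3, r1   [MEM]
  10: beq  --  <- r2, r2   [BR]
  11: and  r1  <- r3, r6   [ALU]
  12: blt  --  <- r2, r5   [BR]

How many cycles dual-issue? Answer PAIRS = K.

PAIRS = 4

0. st @i0  | no-port MEM/MEM
1. ld sub @i1&i2  | dual
2. mul @i3  | RAW r6
3. sll @i4  | WAW r5
4. or xor @i5&i6  | dual
5. ld add @i7&i8  | dual
6. st @i9  | no-port MEM/BR
7. beq and @i10&i11  | dual
8. blt @i12  | tail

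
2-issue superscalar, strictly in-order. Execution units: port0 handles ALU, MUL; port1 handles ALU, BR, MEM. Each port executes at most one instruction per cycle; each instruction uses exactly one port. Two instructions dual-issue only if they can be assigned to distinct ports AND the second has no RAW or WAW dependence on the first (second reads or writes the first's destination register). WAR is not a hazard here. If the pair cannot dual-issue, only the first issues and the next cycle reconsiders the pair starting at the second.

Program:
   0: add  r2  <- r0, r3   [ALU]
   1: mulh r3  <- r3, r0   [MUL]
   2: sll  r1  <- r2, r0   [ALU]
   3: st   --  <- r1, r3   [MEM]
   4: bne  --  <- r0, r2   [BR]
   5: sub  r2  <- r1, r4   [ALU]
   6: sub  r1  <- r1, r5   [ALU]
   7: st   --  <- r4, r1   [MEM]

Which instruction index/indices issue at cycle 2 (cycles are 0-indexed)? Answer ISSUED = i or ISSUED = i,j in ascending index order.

#0 head=0: add.ALU;mulh.MUL i0,i1 pair
#1 head=2: sll.ALU i2 RAW r1
#2 head=3: st.MEM i3 no-port MEM/BR
#3 head=4: bne.BR;sub.ALU i4,i5 pair
#4 head=6: sub.ALU i6 RAW r1
#5 head=7: st.MEM i7 tail

ISSUED = 3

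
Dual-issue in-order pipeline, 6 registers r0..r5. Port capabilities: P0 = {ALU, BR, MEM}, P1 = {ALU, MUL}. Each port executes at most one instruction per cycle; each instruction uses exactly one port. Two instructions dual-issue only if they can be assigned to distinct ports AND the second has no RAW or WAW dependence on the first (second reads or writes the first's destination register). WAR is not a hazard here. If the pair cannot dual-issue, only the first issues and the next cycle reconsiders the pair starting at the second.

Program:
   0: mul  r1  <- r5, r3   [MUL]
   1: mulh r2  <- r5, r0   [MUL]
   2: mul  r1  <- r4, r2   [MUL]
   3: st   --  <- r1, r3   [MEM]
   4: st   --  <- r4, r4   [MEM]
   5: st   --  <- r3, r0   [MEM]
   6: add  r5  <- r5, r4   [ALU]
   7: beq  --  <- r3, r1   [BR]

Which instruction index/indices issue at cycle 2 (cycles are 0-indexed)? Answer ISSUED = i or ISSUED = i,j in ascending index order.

#0 head=0: mul.MUL i0 no-port MUL/MUL
#1 head=1: mulh.MUL i1 no-port MUL/MUL
#2 head=2: mul.MUL i2 RAW r1
#3 head=3: st.MEM i3 no-port MEM/MEM
#4 head=4: st.MEM i4 no-port MEM/MEM
#5 head=5: st.MEM+add.ALU i5&i6 pair
#6 head=7: beq.BR i7 tail

ISSUED = 2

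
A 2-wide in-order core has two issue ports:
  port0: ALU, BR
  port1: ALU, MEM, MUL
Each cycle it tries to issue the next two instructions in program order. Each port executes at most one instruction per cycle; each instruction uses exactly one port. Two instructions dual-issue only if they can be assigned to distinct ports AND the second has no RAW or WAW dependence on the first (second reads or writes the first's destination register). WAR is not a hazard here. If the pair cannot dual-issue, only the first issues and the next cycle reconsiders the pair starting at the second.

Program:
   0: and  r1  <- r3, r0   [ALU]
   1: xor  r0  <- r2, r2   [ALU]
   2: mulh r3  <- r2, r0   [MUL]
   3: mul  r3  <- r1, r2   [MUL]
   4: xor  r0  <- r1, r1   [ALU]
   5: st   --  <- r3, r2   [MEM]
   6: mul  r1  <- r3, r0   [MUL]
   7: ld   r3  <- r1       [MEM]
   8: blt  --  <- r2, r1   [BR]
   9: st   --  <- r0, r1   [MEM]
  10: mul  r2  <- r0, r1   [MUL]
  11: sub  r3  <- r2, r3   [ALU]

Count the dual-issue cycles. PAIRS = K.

#0 head=0: and/xor i0,i1 2-wide
#1 head=2: mulh i2 no-port MUL/MUL
#2 head=3: mul/xor i3,i4 2-wide
#3 head=5: st i5 no-port MEM/MUL
#4 head=6: mul i6 no-port MUL/MEM
#5 head=7: ld/blt i7,i8 2-wide
#6 head=9: st i9 no-port MEM/MUL
#7 head=10: mul i10 RAW r2
#8 head=11: sub i11 tail

PAIRS = 3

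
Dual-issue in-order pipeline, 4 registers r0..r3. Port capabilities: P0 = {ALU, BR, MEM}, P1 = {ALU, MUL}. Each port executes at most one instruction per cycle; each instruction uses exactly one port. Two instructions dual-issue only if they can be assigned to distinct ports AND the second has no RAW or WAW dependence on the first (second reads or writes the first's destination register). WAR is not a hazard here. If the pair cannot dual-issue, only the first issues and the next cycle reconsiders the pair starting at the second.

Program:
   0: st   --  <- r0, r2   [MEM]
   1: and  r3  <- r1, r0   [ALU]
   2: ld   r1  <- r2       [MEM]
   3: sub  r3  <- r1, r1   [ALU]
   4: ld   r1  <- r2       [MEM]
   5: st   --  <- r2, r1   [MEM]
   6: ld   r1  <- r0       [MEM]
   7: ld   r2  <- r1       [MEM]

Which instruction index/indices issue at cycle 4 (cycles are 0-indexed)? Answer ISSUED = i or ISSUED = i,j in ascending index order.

#0 head=0: st and i0,i1 2-wide
#1 head=2: ld i2 RAW r1
#2 head=3: sub ld i3,i4 2-wide
#3 head=5: st i5 no-port MEM/MEM
#4 head=6: ld i6 no-port MEM/MEM
#5 head=7: ld i7 tail

ISSUED = 6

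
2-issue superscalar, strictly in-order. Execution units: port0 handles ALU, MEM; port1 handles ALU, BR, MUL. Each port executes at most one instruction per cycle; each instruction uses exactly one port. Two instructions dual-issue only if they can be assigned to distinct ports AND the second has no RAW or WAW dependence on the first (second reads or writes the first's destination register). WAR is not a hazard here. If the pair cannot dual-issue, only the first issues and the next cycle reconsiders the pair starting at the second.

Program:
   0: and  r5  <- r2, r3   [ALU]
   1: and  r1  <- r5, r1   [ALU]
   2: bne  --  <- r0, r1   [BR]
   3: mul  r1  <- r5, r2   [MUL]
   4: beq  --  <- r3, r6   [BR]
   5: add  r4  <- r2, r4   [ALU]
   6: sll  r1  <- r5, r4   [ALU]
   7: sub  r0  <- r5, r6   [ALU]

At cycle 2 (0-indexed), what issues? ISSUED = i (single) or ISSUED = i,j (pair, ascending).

0. and @i0  | RAW r5
1. and @i1  | RAW r1
2. bne @i2  | no-port BR/MUL
3. mul @i3  | no-port MUL/BR
4. beq+add @i4+i5  | pair
5. sll+sub @i6+i7  | pair

ISSUED = 2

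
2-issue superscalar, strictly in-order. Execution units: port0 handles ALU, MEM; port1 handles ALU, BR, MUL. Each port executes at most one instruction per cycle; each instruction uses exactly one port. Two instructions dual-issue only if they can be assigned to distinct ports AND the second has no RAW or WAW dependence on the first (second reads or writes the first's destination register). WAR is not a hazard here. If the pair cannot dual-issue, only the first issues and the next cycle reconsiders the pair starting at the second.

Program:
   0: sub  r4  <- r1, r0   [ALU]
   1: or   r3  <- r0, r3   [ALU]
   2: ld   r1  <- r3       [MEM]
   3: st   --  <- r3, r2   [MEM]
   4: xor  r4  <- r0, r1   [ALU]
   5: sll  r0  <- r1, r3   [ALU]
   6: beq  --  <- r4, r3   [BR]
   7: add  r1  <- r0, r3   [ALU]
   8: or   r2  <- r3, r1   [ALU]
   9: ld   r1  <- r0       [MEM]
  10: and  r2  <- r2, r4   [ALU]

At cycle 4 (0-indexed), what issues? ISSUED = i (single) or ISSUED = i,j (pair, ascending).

ISSUED = 7

[0] i0,i1  sub.ALU/or.ALU  -- dual
[1] i2  ld.MEM  -- no-port MEM/MEM
[2] i3,i4  st.MEM/xor.ALU  -- dual
[3] i5,i6  sll.ALU/beq.BR  -- dual
[4] i7  add.ALU  -- RAW r1
[5] i8,i9  or.ALU/ld.MEM  -- dual
[6] i10  and.ALU  -- tail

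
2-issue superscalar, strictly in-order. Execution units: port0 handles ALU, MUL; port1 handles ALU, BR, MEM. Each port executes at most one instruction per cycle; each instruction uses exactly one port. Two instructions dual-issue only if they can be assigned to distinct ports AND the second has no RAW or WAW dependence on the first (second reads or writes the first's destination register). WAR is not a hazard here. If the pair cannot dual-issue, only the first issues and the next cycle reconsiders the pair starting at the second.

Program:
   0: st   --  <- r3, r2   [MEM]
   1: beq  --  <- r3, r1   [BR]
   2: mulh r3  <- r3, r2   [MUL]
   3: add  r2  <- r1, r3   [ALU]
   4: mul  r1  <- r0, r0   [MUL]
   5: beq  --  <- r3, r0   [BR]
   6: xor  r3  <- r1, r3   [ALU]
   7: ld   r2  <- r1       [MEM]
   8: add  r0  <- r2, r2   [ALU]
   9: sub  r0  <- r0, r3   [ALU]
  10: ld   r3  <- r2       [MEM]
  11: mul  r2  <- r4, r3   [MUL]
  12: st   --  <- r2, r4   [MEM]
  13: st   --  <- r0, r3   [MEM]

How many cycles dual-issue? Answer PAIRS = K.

PAIRS = 4

  cy0 -> i0 (st.MEM) no-port MEM/BR
  cy1 -> i1/i2 (beq.BR/mulh.MUL) pair
  cy2 -> i3/i4 (add.ALU/mul.MUL) pair
  cy3 -> i5/i6 (beq.BR/xor.ALU) pair
  cy4 -> i7 (ld.MEM) RAW r2
  cy5 -> i8 (add.ALU) RAW+WAW r0
  cy6 -> i9/i10 (sub.ALU/ld.MEM) pair
  cy7 -> i11 (mul.MUL) RAW r2
  cy8 -> i12 (st.MEM) no-port MEM/MEM
  cy9 -> i13 (st.MEM) tail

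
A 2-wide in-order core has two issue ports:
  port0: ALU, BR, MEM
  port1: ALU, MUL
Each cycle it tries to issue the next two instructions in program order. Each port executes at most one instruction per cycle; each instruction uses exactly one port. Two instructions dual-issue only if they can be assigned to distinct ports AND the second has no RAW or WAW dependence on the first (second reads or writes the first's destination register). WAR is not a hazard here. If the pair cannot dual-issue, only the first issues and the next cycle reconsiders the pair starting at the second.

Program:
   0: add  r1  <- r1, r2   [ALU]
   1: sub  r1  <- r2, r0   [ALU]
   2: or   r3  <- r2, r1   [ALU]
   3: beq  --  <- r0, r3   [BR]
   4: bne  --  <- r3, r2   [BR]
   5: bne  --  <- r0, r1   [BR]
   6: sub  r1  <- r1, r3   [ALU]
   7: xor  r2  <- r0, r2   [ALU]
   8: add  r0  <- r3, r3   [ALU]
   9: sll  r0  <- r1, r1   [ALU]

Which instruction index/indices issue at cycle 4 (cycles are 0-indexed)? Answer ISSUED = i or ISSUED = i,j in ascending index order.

ISSUED = 4

c0: i0 add  WAW r1
c1: i1 sub  RAW r1
c2: i2 or  RAW r3
c3: i3 beq  no-port BR/BR
c4: i4 bne  no-port BR/BR
c5: i5/i6 bne sub  pair
c6: i7/i8 xor add  pair
c7: i9 sll  tail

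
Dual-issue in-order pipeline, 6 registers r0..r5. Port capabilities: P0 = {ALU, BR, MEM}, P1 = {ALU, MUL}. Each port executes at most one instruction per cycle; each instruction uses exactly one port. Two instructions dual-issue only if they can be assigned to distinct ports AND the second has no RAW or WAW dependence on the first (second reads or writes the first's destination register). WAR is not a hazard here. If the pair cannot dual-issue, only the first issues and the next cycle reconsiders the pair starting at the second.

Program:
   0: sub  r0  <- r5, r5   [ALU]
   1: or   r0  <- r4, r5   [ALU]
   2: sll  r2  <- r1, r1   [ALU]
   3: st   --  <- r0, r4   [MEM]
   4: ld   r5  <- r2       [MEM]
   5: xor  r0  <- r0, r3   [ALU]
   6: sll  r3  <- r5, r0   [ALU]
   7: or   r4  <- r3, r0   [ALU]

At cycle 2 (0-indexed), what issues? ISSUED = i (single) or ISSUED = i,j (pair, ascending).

  cy0 -> i0 (sub) WAW r0
  cy1 -> i1&i2 (or/sll) 2-wide
  cy2 -> i3 (st) no-port MEM/MEM
  cy3 -> i4&i5 (ld/xor) 2-wide
  cy4 -> i6 (sll) RAW r3
  cy5 -> i7 (or) tail

ISSUED = 3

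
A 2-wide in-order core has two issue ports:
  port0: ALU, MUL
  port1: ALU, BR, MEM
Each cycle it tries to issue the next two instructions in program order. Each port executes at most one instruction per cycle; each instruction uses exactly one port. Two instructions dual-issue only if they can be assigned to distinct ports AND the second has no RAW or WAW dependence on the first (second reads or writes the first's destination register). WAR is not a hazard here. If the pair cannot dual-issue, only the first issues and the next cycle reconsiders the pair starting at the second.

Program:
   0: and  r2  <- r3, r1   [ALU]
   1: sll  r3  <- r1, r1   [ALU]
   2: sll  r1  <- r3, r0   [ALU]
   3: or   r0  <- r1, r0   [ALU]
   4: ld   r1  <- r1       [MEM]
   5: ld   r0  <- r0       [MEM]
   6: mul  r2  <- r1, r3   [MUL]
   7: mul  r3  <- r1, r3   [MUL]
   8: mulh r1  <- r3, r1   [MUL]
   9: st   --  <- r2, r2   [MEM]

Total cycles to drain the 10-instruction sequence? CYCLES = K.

t=0 i0,i1:and.ALU;sll.ALU ; 2-wide
t=1 i2:sll.ALU ; RAW r1
t=2 i3,i4:or.ALU;ld.MEM ; 2-wide
t=3 i5,i6:ld.MEM;mul.MUL ; 2-wide
t=4 i7:mul.MUL ; no-port MUL/MUL
t=5 i8,i9:mulh.MUL;st.MEM ; 2-wide

CYCLES = 6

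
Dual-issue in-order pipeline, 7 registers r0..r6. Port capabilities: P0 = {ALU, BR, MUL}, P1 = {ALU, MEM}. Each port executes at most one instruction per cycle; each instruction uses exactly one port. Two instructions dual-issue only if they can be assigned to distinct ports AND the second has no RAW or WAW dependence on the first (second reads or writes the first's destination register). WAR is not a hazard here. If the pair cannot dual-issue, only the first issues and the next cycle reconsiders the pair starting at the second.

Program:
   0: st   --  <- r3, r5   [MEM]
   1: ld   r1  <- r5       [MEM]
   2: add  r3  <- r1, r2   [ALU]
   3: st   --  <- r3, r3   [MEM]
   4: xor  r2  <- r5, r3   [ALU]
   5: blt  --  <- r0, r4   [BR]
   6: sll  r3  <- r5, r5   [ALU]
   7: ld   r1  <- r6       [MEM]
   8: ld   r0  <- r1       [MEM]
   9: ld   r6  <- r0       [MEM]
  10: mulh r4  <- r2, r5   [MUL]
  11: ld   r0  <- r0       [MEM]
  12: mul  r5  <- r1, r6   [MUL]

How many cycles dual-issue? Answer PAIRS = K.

  cy0 -> i0 (st.MEM) no-port MEM/MEM
  cy1 -> i1 (ld.MEM) RAW r1
  cy2 -> i2 (add.ALU) RAW r3
  cy3 -> i3,i4 (st.MEM;xor.ALU) dual
  cy4 -> i5,i6 (blt.BR;sll.ALU) dual
  cy5 -> i7 (ld.MEM) no-port MEM/MEM
  cy6 -> i8 (ld.MEM) no-port MEM/MEM
  cy7 -> i9,i10 (ld.MEM;mulh.MUL) dual
  cy8 -> i11,i12 (ld.MEM;mul.MUL) dual

PAIRS = 4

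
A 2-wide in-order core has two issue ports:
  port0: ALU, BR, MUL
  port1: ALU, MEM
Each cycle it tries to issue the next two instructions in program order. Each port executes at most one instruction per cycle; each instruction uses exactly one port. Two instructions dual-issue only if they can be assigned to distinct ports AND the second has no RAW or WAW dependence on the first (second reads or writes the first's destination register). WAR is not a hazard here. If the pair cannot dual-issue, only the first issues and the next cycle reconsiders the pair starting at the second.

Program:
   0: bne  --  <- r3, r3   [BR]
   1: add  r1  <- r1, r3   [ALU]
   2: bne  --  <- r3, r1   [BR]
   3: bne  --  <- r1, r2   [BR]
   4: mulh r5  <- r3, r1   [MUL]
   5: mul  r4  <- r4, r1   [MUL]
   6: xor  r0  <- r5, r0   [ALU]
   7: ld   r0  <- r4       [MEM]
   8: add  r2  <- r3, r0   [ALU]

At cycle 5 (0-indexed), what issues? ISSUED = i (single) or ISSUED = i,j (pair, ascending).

  cy0 -> i0+i1 (bne.BR add.ALU) dual
  cy1 -> i2 (bne.BR) no-port BR/BR
  cy2 -> i3 (bne.BR) no-port BR/MUL
  cy3 -> i4 (mulh.MUL) no-port MUL/MUL
  cy4 -> i5+i6 (mul.MUL xor.ALU) dual
  cy5 -> i7 (ld.MEM) RAW r0
  cy6 -> i8 (add.ALU) tail

ISSUED = 7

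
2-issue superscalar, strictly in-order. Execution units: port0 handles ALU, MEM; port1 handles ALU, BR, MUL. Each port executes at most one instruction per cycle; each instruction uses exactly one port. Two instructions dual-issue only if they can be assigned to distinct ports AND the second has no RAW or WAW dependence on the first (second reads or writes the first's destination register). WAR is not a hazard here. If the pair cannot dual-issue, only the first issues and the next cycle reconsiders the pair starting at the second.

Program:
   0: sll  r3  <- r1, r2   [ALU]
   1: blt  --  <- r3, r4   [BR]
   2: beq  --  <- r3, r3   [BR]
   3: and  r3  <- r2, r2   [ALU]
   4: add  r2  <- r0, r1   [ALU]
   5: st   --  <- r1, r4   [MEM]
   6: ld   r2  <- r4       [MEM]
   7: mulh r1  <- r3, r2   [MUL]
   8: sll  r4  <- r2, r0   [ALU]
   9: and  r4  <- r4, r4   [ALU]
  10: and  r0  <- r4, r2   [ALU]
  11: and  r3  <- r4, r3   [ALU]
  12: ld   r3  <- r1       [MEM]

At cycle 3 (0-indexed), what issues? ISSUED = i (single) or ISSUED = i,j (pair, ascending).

ISSUED = 4,5

t=0 i0:sll ; RAW r3
t=1 i1:blt ; no-port BR/BR
t=2 i2/i3:beq;and ; 2-wide
t=3 i4/i5:add;st ; 2-wide
t=4 i6:ld ; RAW r2
t=5 i7/i8:mulh;sll ; 2-wide
t=6 i9:and ; RAW r4
t=7 i10/i11:and;and ; 2-wide
t=8 i12:ld ; tail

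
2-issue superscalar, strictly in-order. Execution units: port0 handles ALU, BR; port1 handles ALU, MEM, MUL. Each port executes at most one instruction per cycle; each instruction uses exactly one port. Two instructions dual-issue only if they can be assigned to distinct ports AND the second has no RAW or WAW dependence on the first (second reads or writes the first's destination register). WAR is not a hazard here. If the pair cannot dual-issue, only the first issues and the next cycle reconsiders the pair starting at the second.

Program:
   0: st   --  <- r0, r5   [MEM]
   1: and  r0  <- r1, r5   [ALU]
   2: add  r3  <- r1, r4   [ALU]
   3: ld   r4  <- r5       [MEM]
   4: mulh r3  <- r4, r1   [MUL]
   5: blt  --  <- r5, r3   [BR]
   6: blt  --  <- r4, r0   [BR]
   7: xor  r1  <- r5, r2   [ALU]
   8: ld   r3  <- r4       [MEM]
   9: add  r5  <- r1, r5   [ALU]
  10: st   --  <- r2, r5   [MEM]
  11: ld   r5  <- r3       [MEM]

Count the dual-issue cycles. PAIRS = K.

PAIRS = 4

#0 head=0: st+and i0+i1 dual
#1 head=2: add+ld i2+i3 dual
#2 head=4: mulh i4 RAW r3
#3 head=5: blt i5 no-port BR/BR
#4 head=6: blt+xor i6+i7 dual
#5 head=8: ld+add i8+i9 dual
#6 head=10: st i10 no-port MEM/MEM
#7 head=11: ld i11 tail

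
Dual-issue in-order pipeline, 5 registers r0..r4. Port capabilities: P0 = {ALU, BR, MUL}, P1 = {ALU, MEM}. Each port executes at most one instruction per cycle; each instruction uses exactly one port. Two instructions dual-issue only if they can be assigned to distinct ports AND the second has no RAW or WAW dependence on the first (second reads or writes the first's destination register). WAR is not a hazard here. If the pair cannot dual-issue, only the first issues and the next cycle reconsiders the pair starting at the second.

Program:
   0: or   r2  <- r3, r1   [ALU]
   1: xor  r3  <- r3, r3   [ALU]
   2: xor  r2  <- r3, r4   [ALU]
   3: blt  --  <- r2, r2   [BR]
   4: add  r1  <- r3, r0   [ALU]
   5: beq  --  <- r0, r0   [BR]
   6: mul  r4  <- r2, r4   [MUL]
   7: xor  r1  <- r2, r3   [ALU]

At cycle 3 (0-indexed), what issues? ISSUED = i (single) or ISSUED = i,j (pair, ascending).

  cy0 -> i0+i1 (or xor) pair
  cy1 -> i2 (xor) RAW r2
  cy2 -> i3+i4 (blt add) pair
  cy3 -> i5 (beq) no-port BR/MUL
  cy4 -> i6+i7 (mul xor) pair

ISSUED = 5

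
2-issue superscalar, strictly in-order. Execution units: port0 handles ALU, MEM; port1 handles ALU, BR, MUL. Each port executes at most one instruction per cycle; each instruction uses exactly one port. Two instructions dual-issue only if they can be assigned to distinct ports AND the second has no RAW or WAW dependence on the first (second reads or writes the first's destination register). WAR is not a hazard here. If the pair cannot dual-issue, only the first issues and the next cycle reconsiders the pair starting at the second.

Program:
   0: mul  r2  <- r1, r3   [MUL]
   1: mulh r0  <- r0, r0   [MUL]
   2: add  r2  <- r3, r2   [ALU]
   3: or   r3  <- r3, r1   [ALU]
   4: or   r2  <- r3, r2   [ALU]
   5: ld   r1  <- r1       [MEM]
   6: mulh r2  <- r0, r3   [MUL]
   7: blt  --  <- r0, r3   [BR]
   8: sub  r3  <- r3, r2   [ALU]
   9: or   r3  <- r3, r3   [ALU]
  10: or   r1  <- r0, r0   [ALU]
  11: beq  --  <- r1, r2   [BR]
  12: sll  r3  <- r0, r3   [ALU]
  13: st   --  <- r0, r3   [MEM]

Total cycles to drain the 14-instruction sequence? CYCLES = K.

t=0 i0:mul.MUL ; no-port MUL/MUL
t=1 i1/i2:mulh.MUL+add.ALU ; 2-wide
t=2 i3:or.ALU ; RAW r3
t=3 i4/i5:or.ALU+ld.MEM ; 2-wide
t=4 i6:mulh.MUL ; no-port MUL/BR
t=5 i7/i8:blt.BR+sub.ALU ; 2-wide
t=6 i9/i10:or.ALU+or.ALU ; 2-wide
t=7 i11/i12:beq.BR+sll.ALU ; 2-wide
t=8 i13:st.MEM ; tail

CYCLES = 9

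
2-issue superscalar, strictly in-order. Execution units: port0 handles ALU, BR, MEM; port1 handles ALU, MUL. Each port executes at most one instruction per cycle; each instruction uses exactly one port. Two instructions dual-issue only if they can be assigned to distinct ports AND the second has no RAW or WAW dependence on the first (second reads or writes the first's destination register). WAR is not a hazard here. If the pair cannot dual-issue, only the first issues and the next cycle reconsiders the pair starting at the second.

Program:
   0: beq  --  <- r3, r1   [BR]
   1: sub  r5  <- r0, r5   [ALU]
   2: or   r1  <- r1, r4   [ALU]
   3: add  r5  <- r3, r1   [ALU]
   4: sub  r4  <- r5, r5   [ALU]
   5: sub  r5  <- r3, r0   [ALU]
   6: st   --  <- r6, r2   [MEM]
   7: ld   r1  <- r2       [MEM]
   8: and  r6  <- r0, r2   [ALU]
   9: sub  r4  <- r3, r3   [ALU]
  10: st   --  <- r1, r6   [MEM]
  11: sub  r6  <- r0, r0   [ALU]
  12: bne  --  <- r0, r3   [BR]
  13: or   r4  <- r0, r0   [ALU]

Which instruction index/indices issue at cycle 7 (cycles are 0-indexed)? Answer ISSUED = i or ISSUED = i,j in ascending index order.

[0] i0,i1  beq.BR sub.ALU  -- pair
[1] i2  or.ALU  -- RAW r1
[2] i3  add.ALU  -- RAW r5
[3] i4,i5  sub.ALU sub.ALU  -- pair
[4] i6  st.MEM  -- no-port MEM/MEM
[5] i7,i8  ld.MEM and.ALU  -- pair
[6] i9,i10  sub.ALU st.MEM  -- pair
[7] i11,i12  sub.ALU bne.BR  -- pair
[8] i13  or.ALU  -- tail

ISSUED = 11,12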